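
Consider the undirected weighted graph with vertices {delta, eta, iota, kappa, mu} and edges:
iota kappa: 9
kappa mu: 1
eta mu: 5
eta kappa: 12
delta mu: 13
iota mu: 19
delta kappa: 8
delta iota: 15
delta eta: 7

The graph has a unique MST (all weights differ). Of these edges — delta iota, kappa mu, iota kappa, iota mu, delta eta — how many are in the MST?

3

Sort edges by weight, then run Kruskal:
kappa mu (1): add. Components now {iota} {delta} {eta} {kappa,mu}
eta mu (5): add. Components now {iota} {delta} {eta,kappa,mu}
delta eta (7): add. Components now {iota} {delta,eta,kappa,mu}
delta kappa (8): skip — delta and kappa already connected.
iota kappa (9): add. Components now {delta,eta,iota,kappa,mu}
MST edge set: {kappa mu, eta mu, delta eta, iota kappa}.
Of the listed edges, {kappa mu, iota kappa, delta eta} are in the MST → 3.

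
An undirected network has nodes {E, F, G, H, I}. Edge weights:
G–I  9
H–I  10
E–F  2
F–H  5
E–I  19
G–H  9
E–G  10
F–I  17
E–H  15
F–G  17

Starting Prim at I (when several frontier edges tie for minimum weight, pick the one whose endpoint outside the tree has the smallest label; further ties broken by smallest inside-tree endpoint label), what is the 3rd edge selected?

F-H

Prim's algorithm from I:
Step 1: cheapest edge leaving the tree is G–I (9); add G.
Step 2: cheapest edge leaving the tree is G–H (9); add H.
Step 3: cheapest edge leaving the tree is F–H (5); add F.
Step 4: cheapest edge leaving the tree is E–F (2); add E.
The 3rd edge added is F–H.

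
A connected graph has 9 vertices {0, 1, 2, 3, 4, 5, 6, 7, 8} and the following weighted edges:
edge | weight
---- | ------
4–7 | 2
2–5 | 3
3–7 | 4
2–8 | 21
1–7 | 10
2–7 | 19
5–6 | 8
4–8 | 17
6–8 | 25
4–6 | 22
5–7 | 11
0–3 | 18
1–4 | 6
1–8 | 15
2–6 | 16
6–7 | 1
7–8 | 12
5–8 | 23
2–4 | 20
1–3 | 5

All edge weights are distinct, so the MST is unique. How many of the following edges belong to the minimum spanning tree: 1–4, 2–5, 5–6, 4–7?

3

Kruskal's algorithm — process edges by increasing weight (ties by edge label):
6–7 (1): add — endpoints in different components.
4–7 (2): add — endpoints in different components.
2–5 (3): add — endpoints in different components.
3–7 (4): add — endpoints in different components.
1–3 (5): add — endpoints in different components.
1–4 (6): skip — 1 and 4 already connected.
5–6 (8): add — endpoints in different components.
1–7 (10): skip — 1 and 7 already connected.
5–7 (11): skip — 5 and 7 already connected.
7–8 (12): add — endpoints in different components.
1–8 (15): skip — 1 and 8 already connected.
2–6 (16): skip — 2 and 6 already connected.
4–8 (17): skip — 4 and 8 already connected.
0–3 (18): add — endpoints in different components.
MST edge set: {6–7, 4–7, 2–5, 3–7, 1–3, 5–6, 7–8, 0–3}.
Of the listed edges, {2–5, 5–6, 4–7} are in the MST → 3.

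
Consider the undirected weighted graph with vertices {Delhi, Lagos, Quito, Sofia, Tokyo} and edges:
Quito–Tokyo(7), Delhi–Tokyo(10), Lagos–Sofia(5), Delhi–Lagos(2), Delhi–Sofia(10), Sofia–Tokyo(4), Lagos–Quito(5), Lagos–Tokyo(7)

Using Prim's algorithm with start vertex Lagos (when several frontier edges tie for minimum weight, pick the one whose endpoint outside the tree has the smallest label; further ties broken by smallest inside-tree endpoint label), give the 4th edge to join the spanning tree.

Grow the tree from Lagos using Prim:
Step 1: cheapest edge leaving the tree is Delhi–Lagos (2); add Delhi.
Step 2: cheapest edge leaving the tree is Lagos–Quito (5); add Quito.
Step 3: cheapest edge leaving the tree is Lagos–Sofia (5); add Sofia.
Step 4: cheapest edge leaving the tree is Sofia–Tokyo (4); add Tokyo.
The 4th edge added is Sofia–Tokyo.

Sofia-Tokyo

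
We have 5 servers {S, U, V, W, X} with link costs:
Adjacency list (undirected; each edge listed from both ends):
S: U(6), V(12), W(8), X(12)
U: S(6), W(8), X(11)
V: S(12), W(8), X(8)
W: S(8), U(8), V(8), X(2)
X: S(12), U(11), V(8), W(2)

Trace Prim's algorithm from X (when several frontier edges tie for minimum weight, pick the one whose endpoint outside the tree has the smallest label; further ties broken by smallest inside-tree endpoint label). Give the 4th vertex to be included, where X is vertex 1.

U

Prim, starting at X.
Step 1: cheapest edge leaving the tree is W X (2); add W.
Step 2: cheapest edge leaving the tree is S W (8); add S.
Step 3: cheapest edge leaving the tree is S U (6); add U.
Step 4: cheapest edge leaving the tree is V W (8); add V.
Vertex order: X, W, S, U, V. The 4th vertex is U.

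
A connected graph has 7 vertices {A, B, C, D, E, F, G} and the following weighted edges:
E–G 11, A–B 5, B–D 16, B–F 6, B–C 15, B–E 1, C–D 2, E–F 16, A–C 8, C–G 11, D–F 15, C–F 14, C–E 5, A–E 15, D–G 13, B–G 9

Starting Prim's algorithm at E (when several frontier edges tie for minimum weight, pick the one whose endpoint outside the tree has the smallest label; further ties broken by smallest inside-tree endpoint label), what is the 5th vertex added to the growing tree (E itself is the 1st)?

Prim's algorithm from E:
Step 1: cheapest edge leaving the tree is B–E (1); add B.
Step 2: cheapest edge leaving the tree is A–B (5); add A.
Step 3: cheapest edge leaving the tree is C–E (5); add C.
Step 4: cheapest edge leaving the tree is C–D (2); add D.
Step 5: cheapest edge leaving the tree is B–F (6); add F.
Step 6: cheapest edge leaving the tree is B–G (9); add G.
Vertex order: E, B, A, C, D, F, G. The 5th vertex is D.

D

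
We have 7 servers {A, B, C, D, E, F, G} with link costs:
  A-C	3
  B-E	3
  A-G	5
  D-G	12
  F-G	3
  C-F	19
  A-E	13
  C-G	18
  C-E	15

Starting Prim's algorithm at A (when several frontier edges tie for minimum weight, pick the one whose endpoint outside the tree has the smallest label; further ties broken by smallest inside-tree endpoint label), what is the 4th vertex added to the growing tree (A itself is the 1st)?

F

Prim, starting at A.
Step 1: cheapest edge leaving the tree is A-C (3); add C.
Step 2: cheapest edge leaving the tree is A-G (5); add G.
Step 3: cheapest edge leaving the tree is F-G (3); add F.
Step 4: cheapest edge leaving the tree is D-G (12); add D.
Step 5: cheapest edge leaving the tree is A-E (13); add E.
Step 6: cheapest edge leaving the tree is B-E (3); add B.
Vertex order: A, C, G, F, D, E, B. The 4th vertex is F.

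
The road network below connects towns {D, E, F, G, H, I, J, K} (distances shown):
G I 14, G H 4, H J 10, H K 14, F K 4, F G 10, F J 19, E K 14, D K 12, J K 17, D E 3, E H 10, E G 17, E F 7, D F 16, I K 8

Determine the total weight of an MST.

46

Kruskal's algorithm — process edges by increasing weight (ties by edge label):
D E (3): add — endpoints in different components.
F K (4): add — endpoints in different components.
G H (4): add — endpoints in different components.
E F (7): add — endpoints in different components.
I K (8): add — endpoints in different components.
E H (10): add — endpoints in different components.
F G (10): skip — F and G already connected.
H J (10): add — endpoints in different components.
MST edges: D E, F K, G H, E F, I K, E H, H J; total weight 3+4+4+7+8+10+10 = 46.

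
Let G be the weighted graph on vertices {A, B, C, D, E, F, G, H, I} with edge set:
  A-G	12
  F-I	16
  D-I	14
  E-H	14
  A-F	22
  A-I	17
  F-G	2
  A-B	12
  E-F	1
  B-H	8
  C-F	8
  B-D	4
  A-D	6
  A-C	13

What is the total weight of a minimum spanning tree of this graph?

Prim, starting at F.
Step 1: cheapest edge leaving the tree is E-F (1); add E.
Step 2: cheapest edge leaving the tree is F-G (2); add G.
Step 3: cheapest edge leaving the tree is C-F (8); add C.
Step 4: cheapest edge leaving the tree is A-G (12); add A.
Step 5: cheapest edge leaving the tree is A-D (6); add D.
Step 6: cheapest edge leaving the tree is B-D (4); add B.
Step 7: cheapest edge leaving the tree is B-H (8); add H.
Step 8: cheapest edge leaving the tree is D-I (14); add I.
MST edges: E-F, F-G, C-F, A-G, A-D, B-D, B-H, D-I; total weight 1+2+8+12+6+4+8+14 = 55.

55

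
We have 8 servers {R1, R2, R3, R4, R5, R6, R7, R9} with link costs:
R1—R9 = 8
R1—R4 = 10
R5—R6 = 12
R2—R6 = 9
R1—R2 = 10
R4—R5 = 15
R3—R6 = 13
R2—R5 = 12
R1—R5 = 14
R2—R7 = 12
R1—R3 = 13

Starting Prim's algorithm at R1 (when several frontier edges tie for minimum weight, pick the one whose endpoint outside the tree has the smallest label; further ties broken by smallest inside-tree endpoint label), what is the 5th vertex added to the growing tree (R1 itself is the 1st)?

R4

Prim, starting at R1.
Step 1: cheapest edge leaving the tree is R1—R9 (8); add R9.
Step 2: cheapest edge leaving the tree is R1—R2 (10); add R2.
Step 3: cheapest edge leaving the tree is R2—R6 (9); add R6.
Step 4: cheapest edge leaving the tree is R1—R4 (10); add R4.
Step 5: cheapest edge leaving the tree is R2—R5 (12); add R5.
Step 6: cheapest edge leaving the tree is R2—R7 (12); add R7.
Step 7: cheapest edge leaving the tree is R1—R3 (13); add R3.
Vertex order: R1, R9, R2, R6, R4, R5, R7, R3. The 5th vertex is R4.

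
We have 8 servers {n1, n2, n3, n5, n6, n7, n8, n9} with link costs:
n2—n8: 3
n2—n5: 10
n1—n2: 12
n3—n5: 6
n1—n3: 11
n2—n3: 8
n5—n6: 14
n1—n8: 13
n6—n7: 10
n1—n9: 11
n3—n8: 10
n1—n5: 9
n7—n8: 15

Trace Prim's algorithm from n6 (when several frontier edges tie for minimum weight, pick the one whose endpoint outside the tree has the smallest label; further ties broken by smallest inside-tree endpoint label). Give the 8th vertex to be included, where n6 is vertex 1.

n9

Prim, starting at n6.
Step 1: frontier [n6—n7 10, n5—n6 14] → take n6—n7 (10); add n7.
Step 2: frontier [n5—n6 14, n7—n8 15] → take n5—n6 (14); add n5.
Step 3: frontier [n3—n5 6, n1—n5 9, n2—n5 10, n7—n8 15] → take n3—n5 (6); add n3.
Step 4: frontier [n2—n3 8, n3—n8 10, n1—n3 11, n1—n5 9, n2—n5 10, n7—n8 15] → take n2—n3 (8); add n2.
Step 5: frontier [n2—n8 3, n1—n2 12, n3—n8 10, n1—n3 11, n1—n5 9, n7—n8 15] → take n2—n8 (3); add n8.
Step 6: frontier [n1—n2 12, n1—n3 11, n1—n5 9, n1—n8 13] → take n1—n5 (9); add n1.
Step 7: frontier [n1—n9 11] → take n1—n9 (11); add n9.
Vertex order: n6, n7, n5, n3, n2, n8, n1, n9. The 8th vertex is n9.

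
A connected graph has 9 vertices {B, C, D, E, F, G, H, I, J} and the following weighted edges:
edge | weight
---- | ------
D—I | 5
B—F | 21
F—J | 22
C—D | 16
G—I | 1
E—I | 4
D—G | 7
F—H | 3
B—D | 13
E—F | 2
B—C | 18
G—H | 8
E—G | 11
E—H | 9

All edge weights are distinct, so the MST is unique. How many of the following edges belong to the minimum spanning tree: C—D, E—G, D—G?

Kruskal's algorithm — process edges by increasing weight (ties by edge label):
G—I (1): add — endpoints in different components.
E—F (2): add — endpoints in different components.
F—H (3): add — endpoints in different components.
E—I (4): add — endpoints in different components.
D—I (5): add — endpoints in different components.
D—G (7): skip — D and G already connected.
G—H (8): skip — G and H already connected.
E—H (9): skip — E and H already connected.
E—G (11): skip — E and G already connected.
B—D (13): add — endpoints in different components.
C—D (16): add — endpoints in different components.
B—C (18): skip — B and C already connected.
B—F (21): skip — B and F already connected.
F—J (22): add — endpoints in different components.
MST edge set: {G—I, E—F, F—H, E—I, D—I, B—D, C—D, F—J}.
Of the listed edges, {C—D} are in the MST → 1.

1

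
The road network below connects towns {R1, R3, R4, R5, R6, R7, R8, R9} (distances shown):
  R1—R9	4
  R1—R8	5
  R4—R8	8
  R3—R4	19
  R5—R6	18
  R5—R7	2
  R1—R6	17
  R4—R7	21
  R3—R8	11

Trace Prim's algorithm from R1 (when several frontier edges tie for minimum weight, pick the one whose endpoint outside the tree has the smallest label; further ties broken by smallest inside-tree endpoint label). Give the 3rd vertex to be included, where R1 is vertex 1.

R8

Grow the tree from R1 using Prim:
Step 1: cheapest edge leaving the tree is R1—R9 (4); add R9.
Step 2: cheapest edge leaving the tree is R1—R8 (5); add R8.
Step 3: cheapest edge leaving the tree is R4—R8 (8); add R4.
Step 4: cheapest edge leaving the tree is R3—R8 (11); add R3.
Step 5: cheapest edge leaving the tree is R1—R6 (17); add R6.
Step 6: cheapest edge leaving the tree is R5—R6 (18); add R5.
Step 7: cheapest edge leaving the tree is R5—R7 (2); add R7.
Vertex order: R1, R9, R8, R4, R3, R6, R5, R7. The 3rd vertex is R8.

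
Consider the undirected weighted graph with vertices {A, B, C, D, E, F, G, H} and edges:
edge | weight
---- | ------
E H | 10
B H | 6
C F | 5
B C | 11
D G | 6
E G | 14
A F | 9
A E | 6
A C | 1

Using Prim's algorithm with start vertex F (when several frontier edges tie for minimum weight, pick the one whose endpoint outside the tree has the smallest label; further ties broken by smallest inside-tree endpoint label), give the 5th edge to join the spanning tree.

B-H

Prim's algorithm from F:
Step 1: frontier [C F 5, A F 9] → take C F (5); add C.
Step 2: frontier [A C 1, B C 11, A F 9] → take A C (1); add A.
Step 3: frontier [A E 6, B C 11] → take A E (6); add E.
Step 4: frontier [B C 11, E H 10, E G 14] → take E H (10); add H.
Step 5: frontier [B C 11, E G 14, B H 6] → take B H (6); add B.
Step 6: frontier [E G 14] → take E G (14); add G.
Step 7: frontier [D G 6] → take D G (6); add D.
The 5th edge added is B H.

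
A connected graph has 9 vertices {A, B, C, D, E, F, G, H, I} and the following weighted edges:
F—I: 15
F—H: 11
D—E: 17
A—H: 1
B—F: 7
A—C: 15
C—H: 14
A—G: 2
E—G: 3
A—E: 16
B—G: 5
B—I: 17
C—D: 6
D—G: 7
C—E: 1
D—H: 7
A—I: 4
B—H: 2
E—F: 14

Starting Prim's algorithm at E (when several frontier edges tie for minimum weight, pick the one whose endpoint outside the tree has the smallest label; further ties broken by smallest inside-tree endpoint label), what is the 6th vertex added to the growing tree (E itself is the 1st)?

Prim, starting at E.
Step 1: cheapest edge leaving the tree is C—E (1); add C.
Step 2: cheapest edge leaving the tree is E—G (3); add G.
Step 3: cheapest edge leaving the tree is A—G (2); add A.
Step 4: cheapest edge leaving the tree is A—H (1); add H.
Step 5: cheapest edge leaving the tree is B—H (2); add B.
Step 6: cheapest edge leaving the tree is A—I (4); add I.
Step 7: cheapest edge leaving the tree is C—D (6); add D.
Step 8: cheapest edge leaving the tree is B—F (7); add F.
Vertex order: E, C, G, A, H, B, I, D, F. The 6th vertex is B.

B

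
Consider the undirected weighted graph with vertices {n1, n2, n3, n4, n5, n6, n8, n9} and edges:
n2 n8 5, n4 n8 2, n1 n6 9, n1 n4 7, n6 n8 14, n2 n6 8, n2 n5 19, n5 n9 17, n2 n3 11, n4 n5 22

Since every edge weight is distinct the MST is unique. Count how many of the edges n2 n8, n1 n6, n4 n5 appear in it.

1

Kruskal: consider edges lightest-first.
n4 n8 (2): add — endpoints in different components.
n2 n8 (5): add — endpoints in different components.
n1 n4 (7): add — endpoints in different components.
n2 n6 (8): add — endpoints in different components.
n1 n6 (9): skip — n1 and n6 already connected.
n2 n3 (11): add — endpoints in different components.
n6 n8 (14): skip — n6 and n8 already connected.
n5 n9 (17): add — endpoints in different components.
n2 n5 (19): add — endpoints in different components.
MST edge set: {n4 n8, n2 n8, n1 n4, n2 n6, n2 n3, n5 n9, n2 n5}.
Of the listed edges, {n2 n8} are in the MST → 1.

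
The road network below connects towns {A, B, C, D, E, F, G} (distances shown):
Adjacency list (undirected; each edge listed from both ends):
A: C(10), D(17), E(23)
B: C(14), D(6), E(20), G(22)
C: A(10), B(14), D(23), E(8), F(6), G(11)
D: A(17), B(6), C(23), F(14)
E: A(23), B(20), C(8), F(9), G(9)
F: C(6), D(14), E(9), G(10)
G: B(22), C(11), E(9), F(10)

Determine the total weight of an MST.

53

Prim's algorithm from E:
Step 1: cheapest edge leaving the tree is C-E (8); add C.
Step 2: cheapest edge leaving the tree is C-F (6); add F.
Step 3: cheapest edge leaving the tree is E-G (9); add G.
Step 4: cheapest edge leaving the tree is A-C (10); add A.
Step 5: cheapest edge leaving the tree is B-C (14); add B.
Step 6: cheapest edge leaving the tree is B-D (6); add D.
MST edges: C-E, C-F, E-G, A-C, B-C, B-D; total weight 8+6+9+10+14+6 = 53.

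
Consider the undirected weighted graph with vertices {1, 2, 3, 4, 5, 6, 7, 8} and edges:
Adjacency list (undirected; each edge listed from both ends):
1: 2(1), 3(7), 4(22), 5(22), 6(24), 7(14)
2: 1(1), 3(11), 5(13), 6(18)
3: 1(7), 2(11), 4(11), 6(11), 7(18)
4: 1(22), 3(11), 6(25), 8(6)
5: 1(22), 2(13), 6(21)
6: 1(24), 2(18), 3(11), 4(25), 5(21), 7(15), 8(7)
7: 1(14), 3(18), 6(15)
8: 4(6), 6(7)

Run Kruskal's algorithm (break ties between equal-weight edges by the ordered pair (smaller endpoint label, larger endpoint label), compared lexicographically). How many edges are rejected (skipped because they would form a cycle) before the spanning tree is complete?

Kruskal: consider edges lightest-first.
1—2 (1): add — endpoints in different components.
4—8 (6): add — endpoints in different components.
1—3 (7): add — endpoints in different components.
6—8 (7): add — endpoints in different components.
2—3 (11): skip — 2 and 3 already connected.
3—4 (11): add — endpoints in different components.
3—6 (11): skip — 3 and 6 already connected.
2—5 (13): add — endpoints in different components.
1—7 (14): add — endpoints in different components.
Edges rejected before the tree was complete: 2.

2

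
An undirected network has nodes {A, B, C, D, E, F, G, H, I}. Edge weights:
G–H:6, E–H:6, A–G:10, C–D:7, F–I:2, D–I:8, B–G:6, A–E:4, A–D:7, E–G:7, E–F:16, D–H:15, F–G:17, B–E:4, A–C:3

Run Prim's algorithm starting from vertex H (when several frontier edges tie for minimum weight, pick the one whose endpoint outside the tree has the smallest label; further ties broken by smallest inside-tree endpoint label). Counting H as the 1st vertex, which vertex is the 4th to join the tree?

Grow the tree from H using Prim:
Step 1: cheapest edge leaving the tree is E–H (6); add E.
Step 2: cheapest edge leaving the tree is A–E (4); add A.
Step 3: cheapest edge leaving the tree is A–C (3); add C.
Step 4: cheapest edge leaving the tree is B–E (4); add B.
Step 5: cheapest edge leaving the tree is B–G (6); add G.
Step 6: cheapest edge leaving the tree is A–D (7); add D.
Step 7: cheapest edge leaving the tree is D–I (8); add I.
Step 8: cheapest edge leaving the tree is F–I (2); add F.
Vertex order: H, E, A, C, B, G, D, I, F. The 4th vertex is C.

C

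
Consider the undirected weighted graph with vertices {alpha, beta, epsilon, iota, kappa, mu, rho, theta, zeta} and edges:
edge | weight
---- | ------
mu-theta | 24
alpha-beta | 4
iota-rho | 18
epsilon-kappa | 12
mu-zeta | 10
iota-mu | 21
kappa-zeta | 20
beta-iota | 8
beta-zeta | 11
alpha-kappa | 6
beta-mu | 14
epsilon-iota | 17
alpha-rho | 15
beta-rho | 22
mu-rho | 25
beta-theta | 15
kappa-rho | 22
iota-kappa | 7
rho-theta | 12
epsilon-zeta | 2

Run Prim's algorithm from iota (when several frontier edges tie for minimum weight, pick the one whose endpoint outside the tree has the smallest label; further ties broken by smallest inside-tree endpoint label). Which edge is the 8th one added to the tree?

rho-theta

Prim, starting at iota.
Step 1: cheapest edge leaving the tree is iota-kappa (7); add kappa.
Step 2: cheapest edge leaving the tree is alpha-kappa (6); add alpha.
Step 3: cheapest edge leaving the tree is alpha-beta (4); add beta.
Step 4: cheapest edge leaving the tree is beta-zeta (11); add zeta.
Step 5: cheapest edge leaving the tree is epsilon-zeta (2); add epsilon.
Step 6: cheapest edge leaving the tree is mu-zeta (10); add mu.
Step 7: cheapest edge leaving the tree is alpha-rho (15); add rho.
Step 8: cheapest edge leaving the tree is rho-theta (12); add theta.
The 8th edge added is rho-theta.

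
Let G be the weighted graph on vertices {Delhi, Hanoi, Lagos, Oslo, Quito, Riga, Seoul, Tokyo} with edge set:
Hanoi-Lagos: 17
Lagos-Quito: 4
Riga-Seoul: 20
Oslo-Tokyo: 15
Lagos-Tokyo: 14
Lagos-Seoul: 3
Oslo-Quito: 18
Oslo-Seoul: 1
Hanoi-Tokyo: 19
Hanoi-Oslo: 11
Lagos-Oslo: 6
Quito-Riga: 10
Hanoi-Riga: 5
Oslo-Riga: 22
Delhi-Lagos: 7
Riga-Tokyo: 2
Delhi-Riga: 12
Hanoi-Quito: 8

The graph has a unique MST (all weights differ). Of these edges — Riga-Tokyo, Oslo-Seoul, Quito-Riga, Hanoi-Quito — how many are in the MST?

3

Kruskal: consider edges lightest-first.
Oslo-Seoul (1): add — endpoints in different components.
Riga-Tokyo (2): add — endpoints in different components.
Lagos-Seoul (3): add — endpoints in different components.
Lagos-Quito (4): add — endpoints in different components.
Hanoi-Riga (5): add — endpoints in different components.
Lagos-Oslo (6): skip — Lagos and Oslo already connected.
Delhi-Lagos (7): add — endpoints in different components.
Hanoi-Quito (8): add — endpoints in different components.
MST edge set: {Oslo-Seoul, Riga-Tokyo, Lagos-Seoul, Lagos-Quito, Hanoi-Riga, Delhi-Lagos, Hanoi-Quito}.
Of the listed edges, {Riga-Tokyo, Oslo-Seoul, Hanoi-Quito} are in the MST → 3.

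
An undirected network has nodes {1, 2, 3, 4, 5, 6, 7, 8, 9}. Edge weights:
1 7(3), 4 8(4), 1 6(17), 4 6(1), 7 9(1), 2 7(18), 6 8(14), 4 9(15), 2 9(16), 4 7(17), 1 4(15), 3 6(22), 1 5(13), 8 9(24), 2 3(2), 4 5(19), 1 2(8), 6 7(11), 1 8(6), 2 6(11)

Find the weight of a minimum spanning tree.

Grow the tree from 7 using Prim:
Step 1: cheapest edge leaving the tree is 7 9 (1); add 9.
Step 2: cheapest edge leaving the tree is 1 7 (3); add 1.
Step 3: cheapest edge leaving the tree is 1 8 (6); add 8.
Step 4: cheapest edge leaving the tree is 4 8 (4); add 4.
Step 5: cheapest edge leaving the tree is 4 6 (1); add 6.
Step 6: cheapest edge leaving the tree is 1 2 (8); add 2.
Step 7: cheapest edge leaving the tree is 2 3 (2); add 3.
Step 8: cheapest edge leaving the tree is 1 5 (13); add 5.
MST edges: 7 9, 1 7, 1 8, 4 8, 4 6, 1 2, 2 3, 1 5; total weight 1+3+6+4+1+8+2+13 = 38.

38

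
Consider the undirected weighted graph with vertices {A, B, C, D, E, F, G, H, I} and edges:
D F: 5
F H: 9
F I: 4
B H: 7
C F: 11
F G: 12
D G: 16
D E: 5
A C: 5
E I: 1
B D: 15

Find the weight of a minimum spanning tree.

Prim, starting at C.
Step 1: cheapest edge leaving the tree is A C (5); add A.
Step 2: cheapest edge leaving the tree is C F (11); add F.
Step 3: cheapest edge leaving the tree is F I (4); add I.
Step 4: cheapest edge leaving the tree is E I (1); add E.
Step 5: cheapest edge leaving the tree is D E (5); add D.
Step 6: cheapest edge leaving the tree is F H (9); add H.
Step 7: cheapest edge leaving the tree is B H (7); add B.
Step 8: cheapest edge leaving the tree is F G (12); add G.
MST edges: A C, C F, F I, E I, D E, F H, B H, F G; total weight 5+11+4+1+5+9+7+12 = 54.

54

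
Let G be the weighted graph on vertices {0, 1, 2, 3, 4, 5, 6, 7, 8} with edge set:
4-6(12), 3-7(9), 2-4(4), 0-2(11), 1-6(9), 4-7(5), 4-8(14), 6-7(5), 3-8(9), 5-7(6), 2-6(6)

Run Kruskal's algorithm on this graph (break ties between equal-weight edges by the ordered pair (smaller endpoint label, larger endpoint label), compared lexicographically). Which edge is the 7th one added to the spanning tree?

3-8

Kruskal: consider edges lightest-first.
2-4 (4): add — endpoints in different components.
4-7 (5): add — endpoints in different components.
6-7 (5): add — endpoints in different components.
2-6 (6): skip — 2 and 6 already connected.
5-7 (6): add — endpoints in different components.
1-6 (9): add — endpoints in different components.
3-7 (9): add — endpoints in different components.
3-8 (9): add — endpoints in different components.
0-2 (11): add — endpoints in different components.
The 7th edge added is 3-8.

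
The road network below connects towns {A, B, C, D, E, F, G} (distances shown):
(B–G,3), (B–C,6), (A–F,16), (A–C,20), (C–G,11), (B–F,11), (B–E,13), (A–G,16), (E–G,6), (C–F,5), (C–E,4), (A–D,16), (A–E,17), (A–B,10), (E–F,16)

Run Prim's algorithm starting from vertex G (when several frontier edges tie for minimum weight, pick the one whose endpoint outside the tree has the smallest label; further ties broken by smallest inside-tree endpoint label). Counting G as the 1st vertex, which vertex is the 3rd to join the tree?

C

Prim's algorithm from G:
Step 1: cheapest edge leaving the tree is B–G (3); add B.
Step 2: cheapest edge leaving the tree is B–C (6); add C.
Step 3: cheapest edge leaving the tree is C–E (4); add E.
Step 4: cheapest edge leaving the tree is C–F (5); add F.
Step 5: cheapest edge leaving the tree is A–B (10); add A.
Step 6: cheapest edge leaving the tree is A–D (16); add D.
Vertex order: G, B, C, E, F, A, D. The 3rd vertex is C.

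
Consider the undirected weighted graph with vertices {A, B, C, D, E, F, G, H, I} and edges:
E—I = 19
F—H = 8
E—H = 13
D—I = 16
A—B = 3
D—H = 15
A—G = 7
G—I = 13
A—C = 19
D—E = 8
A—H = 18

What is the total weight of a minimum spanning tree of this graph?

87

Grow the tree from I using Prim:
Step 1: cheapest edge leaving the tree is G—I (13); add G.
Step 2: cheapest edge leaving the tree is A—G (7); add A.
Step 3: cheapest edge leaving the tree is A—B (3); add B.
Step 4: cheapest edge leaving the tree is D—I (16); add D.
Step 5: cheapest edge leaving the tree is D—E (8); add E.
Step 6: cheapest edge leaving the tree is E—H (13); add H.
Step 7: cheapest edge leaving the tree is F—H (8); add F.
Step 8: cheapest edge leaving the tree is A—C (19); add C.
MST edges: G—I, A—G, A—B, D—I, D—E, E—H, F—H, A—C; total weight 13+7+3+16+8+13+8+19 = 87.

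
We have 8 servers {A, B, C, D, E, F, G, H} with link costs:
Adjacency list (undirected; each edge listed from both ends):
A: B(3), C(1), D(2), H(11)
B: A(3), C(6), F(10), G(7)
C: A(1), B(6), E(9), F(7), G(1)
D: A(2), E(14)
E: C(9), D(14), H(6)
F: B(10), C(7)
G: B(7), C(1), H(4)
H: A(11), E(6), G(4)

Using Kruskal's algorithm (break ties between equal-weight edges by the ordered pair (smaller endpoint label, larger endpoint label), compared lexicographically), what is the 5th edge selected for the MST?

G-H

Kruskal's algorithm — process edges by increasing weight (ties by edge label):
A-C (1): add — endpoints in different components.
C-G (1): add — endpoints in different components.
A-D (2): add — endpoints in different components.
A-B (3): add — endpoints in different components.
G-H (4): add — endpoints in different components.
B-C (6): skip — B and C already connected.
E-H (6): add — endpoints in different components.
B-G (7): skip — B and G already connected.
C-F (7): add — endpoints in different components.
The 5th edge added is G-H.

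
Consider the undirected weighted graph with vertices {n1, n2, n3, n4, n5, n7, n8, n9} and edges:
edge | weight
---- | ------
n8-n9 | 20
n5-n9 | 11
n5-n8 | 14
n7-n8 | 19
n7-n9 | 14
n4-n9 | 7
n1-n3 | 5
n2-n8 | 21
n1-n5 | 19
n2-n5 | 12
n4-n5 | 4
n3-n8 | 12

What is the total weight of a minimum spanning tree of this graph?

Prim, starting at n9.
Step 1: cheapest edge leaving the tree is n4-n9 (7); add n4.
Step 2: cheapest edge leaving the tree is n4-n5 (4); add n5.
Step 3: cheapest edge leaving the tree is n2-n5 (12); add n2.
Step 4: cheapest edge leaving the tree is n7-n9 (14); add n7.
Step 5: cheapest edge leaving the tree is n5-n8 (14); add n8.
Step 6: cheapest edge leaving the tree is n3-n8 (12); add n3.
Step 7: cheapest edge leaving the tree is n1-n3 (5); add n1.
MST edges: n4-n9, n4-n5, n2-n5, n7-n9, n5-n8, n3-n8, n1-n3; total weight 7+4+12+14+14+12+5 = 68.

68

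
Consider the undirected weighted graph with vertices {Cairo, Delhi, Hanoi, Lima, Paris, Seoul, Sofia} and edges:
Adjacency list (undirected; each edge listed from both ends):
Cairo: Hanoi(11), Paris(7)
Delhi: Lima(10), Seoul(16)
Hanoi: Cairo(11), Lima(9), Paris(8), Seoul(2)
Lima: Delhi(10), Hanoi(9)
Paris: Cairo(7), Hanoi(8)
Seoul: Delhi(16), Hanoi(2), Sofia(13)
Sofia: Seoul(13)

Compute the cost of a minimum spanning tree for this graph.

Kruskal: consider edges lightest-first.
Hanoi—Seoul (2): add. Components now {Hanoi,Seoul} {Sofia} {Delhi} {Paris} {Cairo} {Lima}
Cairo—Paris (7): add. Components now {Hanoi,Seoul} {Sofia} {Delhi} {Cairo,Paris} {Lima}
Hanoi—Paris (8): add. Components now {Cairo,Hanoi,Paris,Seoul} {Sofia} {Delhi} {Lima}
Hanoi—Lima (9): add. Components now {Cairo,Hanoi,Lima,Paris,Seoul} {Sofia} {Delhi}
Delhi—Lima (10): add. Components now {Cairo,Delhi,Hanoi,Lima,Paris,Seoul} {Sofia}
Cairo—Hanoi (11): skip — Hanoi and Cairo already connected.
Seoul—Sofia (13): add. Components now {Cairo,Delhi,Hanoi,Lima,Paris,Seoul,Sofia}
MST edges: Hanoi—Seoul, Cairo—Paris, Hanoi—Paris, Hanoi—Lima, Delhi—Lima, Seoul—Sofia; total weight 2+7+8+9+10+13 = 49.

49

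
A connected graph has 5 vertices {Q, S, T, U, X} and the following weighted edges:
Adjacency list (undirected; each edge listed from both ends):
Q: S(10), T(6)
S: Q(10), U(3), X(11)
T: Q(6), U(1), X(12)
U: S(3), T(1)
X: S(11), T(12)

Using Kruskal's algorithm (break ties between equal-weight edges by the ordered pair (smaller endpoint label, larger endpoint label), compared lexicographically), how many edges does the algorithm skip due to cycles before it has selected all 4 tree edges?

1

Kruskal: consider edges lightest-first.
T U (1): add — endpoints in different components.
S U (3): add — endpoints in different components.
Q T (6): add — endpoints in different components.
Q S (10): skip — S and Q already connected.
S X (11): add — endpoints in different components.
Edges rejected before the tree was complete: 1.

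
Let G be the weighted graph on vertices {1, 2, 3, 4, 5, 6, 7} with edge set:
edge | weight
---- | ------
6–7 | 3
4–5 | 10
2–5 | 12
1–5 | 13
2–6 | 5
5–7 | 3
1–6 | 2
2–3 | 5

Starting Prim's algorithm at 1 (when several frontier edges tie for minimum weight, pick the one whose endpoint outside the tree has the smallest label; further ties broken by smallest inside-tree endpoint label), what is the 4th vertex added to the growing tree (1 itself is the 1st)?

5

Grow the tree from 1 using Prim:
Step 1: frontier [1–6 2, 1–5 13] → take 1–6 (2); add 6.
Step 2: frontier [1–5 13, 6–7 3, 2–6 5] → take 6–7 (3); add 7.
Step 3: frontier [1–5 13, 2–6 5, 5–7 3] → take 5–7 (3); add 5.
Step 4: frontier [4–5 10, 2–5 12, 2–6 5] → take 2–6 (5); add 2.
Step 5: frontier [2–3 5, 4–5 10] → take 2–3 (5); add 3.
Step 6: frontier [4–5 10] → take 4–5 (10); add 4.
Vertex order: 1, 6, 7, 5, 2, 3, 4. The 4th vertex is 5.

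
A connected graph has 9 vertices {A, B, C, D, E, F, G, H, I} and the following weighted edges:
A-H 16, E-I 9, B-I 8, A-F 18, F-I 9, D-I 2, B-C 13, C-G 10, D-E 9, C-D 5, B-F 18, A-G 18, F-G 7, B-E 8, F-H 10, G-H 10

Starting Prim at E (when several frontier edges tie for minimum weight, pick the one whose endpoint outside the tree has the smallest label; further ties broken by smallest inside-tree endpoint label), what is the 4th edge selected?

C-D

Prim's algorithm from E:
Step 1: cheapest edge leaving the tree is B-E (8); add B.
Step 2: cheapest edge leaving the tree is B-I (8); add I.
Step 3: cheapest edge leaving the tree is D-I (2); add D.
Step 4: cheapest edge leaving the tree is C-D (5); add C.
Step 5: cheapest edge leaving the tree is F-I (9); add F.
Step 6: cheapest edge leaving the tree is F-G (7); add G.
Step 7: cheapest edge leaving the tree is F-H (10); add H.
Step 8: cheapest edge leaving the tree is A-H (16); add A.
The 4th edge added is C-D.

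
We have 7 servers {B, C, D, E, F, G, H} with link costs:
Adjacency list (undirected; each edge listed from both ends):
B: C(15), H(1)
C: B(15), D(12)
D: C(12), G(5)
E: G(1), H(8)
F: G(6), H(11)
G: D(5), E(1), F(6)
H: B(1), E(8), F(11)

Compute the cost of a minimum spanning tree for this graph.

33

Prim's algorithm from H:
Step 1: frontier [B H 1, E H 8, F H 11] → take B H (1); add B.
Step 2: frontier [B C 15, E H 8, F H 11] → take E H (8); add E.
Step 3: frontier [B C 15, E G 1, F H 11] → take E G (1); add G.
Step 4: frontier [B C 15, D G 5, F G 6, F H 11] → take D G (5); add D.
Step 5: frontier [B C 15, C D 12, F G 6, F H 11] → take F G (6); add F.
Step 6: frontier [B C 15, C D 12] → take C D (12); add C.
MST edges: B H, E H, E G, D G, F G, C D; total weight 1+8+1+5+6+12 = 33.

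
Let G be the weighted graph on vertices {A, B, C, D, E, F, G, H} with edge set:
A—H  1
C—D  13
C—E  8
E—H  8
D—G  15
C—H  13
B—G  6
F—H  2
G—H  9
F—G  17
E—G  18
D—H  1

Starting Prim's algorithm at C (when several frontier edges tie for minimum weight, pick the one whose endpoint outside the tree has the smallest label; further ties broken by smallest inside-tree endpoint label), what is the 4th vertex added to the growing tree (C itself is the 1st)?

Grow the tree from C using Prim:
Step 1: cheapest edge leaving the tree is C—E (8); add E.
Step 2: cheapest edge leaving the tree is E—H (8); add H.
Step 3: cheapest edge leaving the tree is A—H (1); add A.
Step 4: cheapest edge leaving the tree is D—H (1); add D.
Step 5: cheapest edge leaving the tree is F—H (2); add F.
Step 6: cheapest edge leaving the tree is G—H (9); add G.
Step 7: cheapest edge leaving the tree is B—G (6); add B.
Vertex order: C, E, H, A, D, F, G, B. The 4th vertex is A.

A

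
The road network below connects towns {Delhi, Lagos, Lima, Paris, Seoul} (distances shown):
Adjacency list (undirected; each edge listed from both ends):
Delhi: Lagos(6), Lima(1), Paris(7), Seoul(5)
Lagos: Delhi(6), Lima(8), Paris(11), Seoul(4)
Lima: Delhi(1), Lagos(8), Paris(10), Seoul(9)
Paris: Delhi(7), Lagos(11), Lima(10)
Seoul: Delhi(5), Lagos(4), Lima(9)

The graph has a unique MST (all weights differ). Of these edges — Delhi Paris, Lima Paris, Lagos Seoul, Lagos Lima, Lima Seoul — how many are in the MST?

2

Kruskal's algorithm — process edges by increasing weight (ties by edge label):
Delhi Lima (1): add. Components now {Seoul} {Paris} {Delhi,Lima} {Lagos}
Lagos Seoul (4): add. Components now {Lagos,Seoul} {Paris} {Delhi,Lima}
Delhi Seoul (5): add. Components now {Delhi,Lagos,Lima,Seoul} {Paris}
Delhi Lagos (6): skip — Delhi and Lagos already connected.
Delhi Paris (7): add. Components now {Delhi,Lagos,Lima,Paris,Seoul}
MST edge set: {Delhi Lima, Lagos Seoul, Delhi Seoul, Delhi Paris}.
Of the listed edges, {Delhi Paris, Lagos Seoul} are in the MST → 2.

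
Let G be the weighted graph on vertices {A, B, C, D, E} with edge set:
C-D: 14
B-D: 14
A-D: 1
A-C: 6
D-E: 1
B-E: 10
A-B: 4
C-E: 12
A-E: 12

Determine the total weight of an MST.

12

Sort edges by weight, then run Kruskal:
A-D (1): add. Components now {A,D} {B} {C} {E}
D-E (1): add. Components now {A,D,E} {B} {C}
A-B (4): add. Components now {A,B,D,E} {C}
A-C (6): add. Components now {A,B,C,D,E}
MST edges: A-D, D-E, A-B, A-C; total weight 1+1+4+6 = 12.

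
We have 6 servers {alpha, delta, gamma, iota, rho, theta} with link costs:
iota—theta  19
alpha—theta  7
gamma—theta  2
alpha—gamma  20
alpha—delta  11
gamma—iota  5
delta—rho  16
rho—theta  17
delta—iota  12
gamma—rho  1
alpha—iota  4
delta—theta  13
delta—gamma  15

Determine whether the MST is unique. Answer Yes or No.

Yes

Kruskal's algorithm — process edges by increasing weight (ties by edge label):
gamma—rho (1): add — endpoints in different components.
gamma—theta (2): add — endpoints in different components.
alpha—iota (4): add — endpoints in different components.
gamma—iota (5): add — endpoints in different components.
alpha—theta (7): skip — theta and alpha already connected.
alpha—delta (11): add — endpoints in different components.
Every non-tree edge has weight strictly greater than the heaviest edge on the tree path between its endpoints, so the MST is unique.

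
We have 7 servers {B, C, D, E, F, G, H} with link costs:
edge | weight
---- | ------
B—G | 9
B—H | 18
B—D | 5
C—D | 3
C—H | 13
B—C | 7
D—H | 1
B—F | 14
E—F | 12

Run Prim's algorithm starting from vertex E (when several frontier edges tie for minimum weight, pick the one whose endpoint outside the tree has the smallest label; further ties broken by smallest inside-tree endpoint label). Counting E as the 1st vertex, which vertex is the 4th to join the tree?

D

Prim, starting at E.
Step 1: cheapest edge leaving the tree is E—F (12); add F.
Step 2: cheapest edge leaving the tree is B—F (14); add B.
Step 3: cheapest edge leaving the tree is B—D (5); add D.
Step 4: cheapest edge leaving the tree is D—H (1); add H.
Step 5: cheapest edge leaving the tree is C—D (3); add C.
Step 6: cheapest edge leaving the tree is B—G (9); add G.
Vertex order: E, F, B, D, H, C, G. The 4th vertex is D.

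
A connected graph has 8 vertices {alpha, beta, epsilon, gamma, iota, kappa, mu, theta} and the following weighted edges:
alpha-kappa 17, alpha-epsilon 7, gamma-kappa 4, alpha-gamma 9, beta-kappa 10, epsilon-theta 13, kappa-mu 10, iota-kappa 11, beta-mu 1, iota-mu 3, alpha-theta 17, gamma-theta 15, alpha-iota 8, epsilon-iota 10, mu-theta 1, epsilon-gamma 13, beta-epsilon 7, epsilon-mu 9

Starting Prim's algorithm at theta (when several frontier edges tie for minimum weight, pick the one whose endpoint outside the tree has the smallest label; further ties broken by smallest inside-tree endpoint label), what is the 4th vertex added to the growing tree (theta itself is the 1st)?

iota

Prim's algorithm from theta:
Step 1: cheapest edge leaving the tree is mu-theta (1); add mu.
Step 2: cheapest edge leaving the tree is beta-mu (1); add beta.
Step 3: cheapest edge leaving the tree is iota-mu (3); add iota.
Step 4: cheapest edge leaving the tree is beta-epsilon (7); add epsilon.
Step 5: cheapest edge leaving the tree is alpha-epsilon (7); add alpha.
Step 6: cheapest edge leaving the tree is alpha-gamma (9); add gamma.
Step 7: cheapest edge leaving the tree is gamma-kappa (4); add kappa.
Vertex order: theta, mu, beta, iota, epsilon, alpha, gamma, kappa. The 4th vertex is iota.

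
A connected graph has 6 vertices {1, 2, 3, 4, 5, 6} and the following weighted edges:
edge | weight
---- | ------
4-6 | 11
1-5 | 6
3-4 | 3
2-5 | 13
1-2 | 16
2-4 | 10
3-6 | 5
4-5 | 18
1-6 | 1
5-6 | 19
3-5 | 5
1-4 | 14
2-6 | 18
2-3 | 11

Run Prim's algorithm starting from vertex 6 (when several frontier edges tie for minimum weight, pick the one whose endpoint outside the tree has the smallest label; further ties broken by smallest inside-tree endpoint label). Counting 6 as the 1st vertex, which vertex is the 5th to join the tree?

5

Prim's algorithm from 6:
Step 1: cheapest edge leaving the tree is 1-6 (1); add 1.
Step 2: cheapest edge leaving the tree is 3-6 (5); add 3.
Step 3: cheapest edge leaving the tree is 3-4 (3); add 4.
Step 4: cheapest edge leaving the tree is 3-5 (5); add 5.
Step 5: cheapest edge leaving the tree is 2-4 (10); add 2.
Vertex order: 6, 1, 3, 4, 5, 2. The 5th vertex is 5.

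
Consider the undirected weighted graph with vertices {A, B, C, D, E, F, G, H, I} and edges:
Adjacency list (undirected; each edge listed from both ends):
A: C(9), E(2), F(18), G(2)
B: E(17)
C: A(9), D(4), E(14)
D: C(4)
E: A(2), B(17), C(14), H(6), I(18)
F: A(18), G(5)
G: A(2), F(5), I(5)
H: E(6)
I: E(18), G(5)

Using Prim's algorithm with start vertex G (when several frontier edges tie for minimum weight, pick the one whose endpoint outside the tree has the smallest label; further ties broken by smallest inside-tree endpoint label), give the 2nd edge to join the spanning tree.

A-E

Prim's algorithm from G:
Step 1: cheapest edge leaving the tree is A—G (2); add A.
Step 2: cheapest edge leaving the tree is A—E (2); add E.
Step 3: cheapest edge leaving the tree is F—G (5); add F.
Step 4: cheapest edge leaving the tree is G—I (5); add I.
Step 5: cheapest edge leaving the tree is E—H (6); add H.
Step 6: cheapest edge leaving the tree is A—C (9); add C.
Step 7: cheapest edge leaving the tree is C—D (4); add D.
Step 8: cheapest edge leaving the tree is B—E (17); add B.
The 2nd edge added is A—E.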